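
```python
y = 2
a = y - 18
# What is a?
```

Trace:
`y = 2` → y = 2
`a = y - 18` → a = -16
So a = -16

Answer: -16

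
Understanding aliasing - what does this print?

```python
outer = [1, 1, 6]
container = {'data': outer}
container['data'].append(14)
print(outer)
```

Key concept: dict holds reference to list.
Step by step:
`outer = [1, 1, 6]` → outer = [1, 1, 6]
`container = {'data': outer}` → container = {'data': [1, 1, 6]}
`container['data'].append(14)` → outer = [1, 1, 6, 14]; container = {'data': [1, 1, 6, 14]}
`print(outer)` → prints [1, 1, 6, 14]

Answer: [1, 1, 6, 14]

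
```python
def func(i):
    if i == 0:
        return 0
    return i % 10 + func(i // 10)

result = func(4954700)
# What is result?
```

Sum of digits of 4954700: 0 + 0 + 7 + 4 + 5 + 9 + 4 = 29

Answer: 29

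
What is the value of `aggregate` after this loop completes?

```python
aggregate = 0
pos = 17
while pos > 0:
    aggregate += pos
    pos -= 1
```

Sum 17 down to 1
`aggregate` takes the values: 0 → 17 → 33 → 48 → 62 → 75 → 87 → 98 → 108 → 117 → 125 → 132 → 138 → 143 → 147 → 150 → 152 → 153

Answer: 153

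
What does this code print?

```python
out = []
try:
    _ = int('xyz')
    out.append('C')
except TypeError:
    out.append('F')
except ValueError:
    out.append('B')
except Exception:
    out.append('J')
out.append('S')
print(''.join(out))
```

Execution trace: 'B' (except ValueError) → 'S' (after the try/except). Output: BS

Answer: BS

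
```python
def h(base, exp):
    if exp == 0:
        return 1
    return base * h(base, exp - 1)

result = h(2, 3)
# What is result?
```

h(2, 3) = 2 * 2 * 2 = 8

Answer: 8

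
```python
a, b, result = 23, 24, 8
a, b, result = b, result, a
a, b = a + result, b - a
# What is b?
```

Trace:
`a, b, result = 23, 24, 8` → a = 23; b = 24; result = 8
`a, b, result = b, result, a` → a = 24; b = 8; result = 23
`a, b = a + result, b - a` → a = 47; b = -16
So b = -16

Answer: -16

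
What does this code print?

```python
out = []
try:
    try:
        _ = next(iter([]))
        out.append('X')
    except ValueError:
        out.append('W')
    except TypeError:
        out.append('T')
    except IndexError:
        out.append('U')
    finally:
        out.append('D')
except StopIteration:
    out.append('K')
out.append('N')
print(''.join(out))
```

Execution trace: 'D' (finally) → 'K' (outer except StopIteration) → 'N' (after the try/except). Output: DKN

Answer: DKN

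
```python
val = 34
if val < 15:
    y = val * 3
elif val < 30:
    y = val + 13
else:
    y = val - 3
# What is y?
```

Trace:
`val = 34` → val = 34
`if val < 15: ...` → val < 15 is False, val < 30 is False, take else branch → y = 31
So y = 31

Answer: 31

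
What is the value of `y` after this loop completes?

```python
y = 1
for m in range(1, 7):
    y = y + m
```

Start at 1, add 1 through 6
`y` takes the values: 1 → 2 → 4 → 7 → 11 → 16 → 22

Answer: 22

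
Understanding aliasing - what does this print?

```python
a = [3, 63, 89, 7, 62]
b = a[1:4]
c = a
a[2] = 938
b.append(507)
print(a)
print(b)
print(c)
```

Key concept: slice vs alias.
Step by step:
`a = [3, 63, 89, 7, 62]` → a = [3, 63, 89, 7, 62]
`b = a[1:4]` → b = [63, 89, 7]
`c = a` → c = [3, 63, 89, 7, 62] (same object as a)
`a[2] = 938` → a = [3, 63, 938, 7, 62] (same object as c); c = [3, 63, 938, 7, 62] (same object as a)
`b.append(507)` → b = [63, 89, 7, 507]
`print(a)` → prints [3, 63, 938, 7, 62]
`print(b)` → prints [63, 89, 7, 507]
`print(c)` → prints [3, 63, 938, 7, 62]

Answer:
[3, 63, 938, 7, 62]
[63, 89, 7, 507]
[3, 63, 938, 7, 62]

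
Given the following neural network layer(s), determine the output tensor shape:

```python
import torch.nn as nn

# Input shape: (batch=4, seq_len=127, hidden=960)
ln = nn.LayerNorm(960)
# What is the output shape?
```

Input: (4, 127, 960) -> Output: (4, 127, 960)

Answer: (4, 127, 960)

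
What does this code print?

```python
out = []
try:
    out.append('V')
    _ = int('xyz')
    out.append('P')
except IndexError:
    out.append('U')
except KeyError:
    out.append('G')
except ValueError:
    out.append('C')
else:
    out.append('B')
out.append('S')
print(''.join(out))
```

Execution trace: 'V' (try body) → 'C' (except ValueError) → 'S' (after the try/except). Output: VCS

Answer: VCS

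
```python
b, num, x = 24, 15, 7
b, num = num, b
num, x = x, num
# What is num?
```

Trace:
`b, num, x = 24, 15, 7` → b = 24; num = 15; x = 7
`b, num = num, b` → b = 15; num = 24
`num, x = x, num` → num = 7; x = 24
So num = 7

Answer: 7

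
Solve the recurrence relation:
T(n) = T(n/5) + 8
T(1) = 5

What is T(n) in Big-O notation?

Each step divides n by 5 and adds 8. After log_5(n) steps we reach T(1)=5. So T(n) = 8·log_5(n) + 5 = O(log n).

Answer: O(log n)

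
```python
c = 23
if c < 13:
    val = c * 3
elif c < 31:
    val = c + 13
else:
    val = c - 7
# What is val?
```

Trace:
`c = 23` → c = 23
`if c < 13: ...` → c < 13 is False, c < 31 is True → val = 36
So val = 36

Answer: 36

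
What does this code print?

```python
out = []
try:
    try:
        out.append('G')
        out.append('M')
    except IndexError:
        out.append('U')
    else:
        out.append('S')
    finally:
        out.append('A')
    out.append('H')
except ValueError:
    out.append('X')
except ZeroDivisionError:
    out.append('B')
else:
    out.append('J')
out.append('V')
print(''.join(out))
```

Execution trace: 'G' (inner try body) → 'M' (inner try body, no exception) → 'S' (inner else) → 'A' (inner finally) → 'H' (try body, no exception) → 'J' (else) → 'V' (after the try/except). Output: GMSAHJV

Answer: GMSAHJV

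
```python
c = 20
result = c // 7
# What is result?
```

Trace:
`c = 20` → c = 20
`result = c // 7` → result = 2
So result = 2

Answer: 2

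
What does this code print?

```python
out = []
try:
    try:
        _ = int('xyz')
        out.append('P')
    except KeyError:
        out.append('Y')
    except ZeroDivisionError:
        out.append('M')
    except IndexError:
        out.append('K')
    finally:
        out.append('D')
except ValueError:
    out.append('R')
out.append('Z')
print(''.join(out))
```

Execution trace: 'D' (inner finally) → 'R' (outer except ValueError) → 'Z' (after the try/except). Output: DRZ

Answer: DRZ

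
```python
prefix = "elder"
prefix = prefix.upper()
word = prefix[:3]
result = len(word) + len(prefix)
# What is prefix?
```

Trace:
`prefix = "elder"` → prefix = 'elder'
`prefix = prefix.upper()` → prefix = 'ELDER'
`word = prefix[:3]` → word = 'ELD'
`result = len(word) + len(prefix)` → result = 8
So prefix = 'ELDER'

Answer: 'ELDER'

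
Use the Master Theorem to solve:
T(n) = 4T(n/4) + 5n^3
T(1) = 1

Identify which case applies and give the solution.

a=4, b=4, f(n)=5n^3. log_4(4) = 1. Since c=3 > 1 and the regularity condition holds (4(n/4)^3 = (4/4^3)n^3 with 4/4^3 < 1), Case 3 applies: T(n) = Θ(f(n)) = O(n^3).

Answer: O(n^3) - Case 3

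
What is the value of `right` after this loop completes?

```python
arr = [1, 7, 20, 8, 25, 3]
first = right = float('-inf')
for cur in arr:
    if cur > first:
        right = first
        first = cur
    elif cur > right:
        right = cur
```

Second largest (with repeats) in [1, 7, 20, 8, 25, 3]
`right` takes the values: -inf → 1 → 7 → 8 → 20

Answer: 20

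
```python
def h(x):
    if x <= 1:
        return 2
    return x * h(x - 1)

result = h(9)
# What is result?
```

h(9) = 9 * 8 * 7 * 6 * 5 * 4 * 3 * 2 * 2 = 725760

Answer: 725760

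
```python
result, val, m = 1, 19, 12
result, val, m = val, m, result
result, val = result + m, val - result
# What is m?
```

Trace:
`result, val, m = 1, 19, 12` → result = 1; val = 19; m = 12
`result, val, m = val, m, result` → result = 19; val = 12; m = 1
`result, val = result + m, val - result` → result = 20; val = -7
So m = 1

Answer: 1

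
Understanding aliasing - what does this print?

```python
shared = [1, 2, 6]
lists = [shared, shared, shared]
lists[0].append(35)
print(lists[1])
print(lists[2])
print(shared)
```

Key concept: list of same reference.
Step by step:
`shared = [1, 2, 6]` → shared = [1, 2, 6]
`lists = [shared, shared, shared]` → lists = [[1, 2, 6], [1, 2, 6], [1, 2, 6]]
`lists[0].append(35)` → shared = [1, 2, 6, 35]; lists = [[1, 2, 6, 35], [1, 2, 6, 35], [1, 2, 6, 35]]
`print(lists[1])` → prints [1, 2, 6, 35]
`print(lists[2])` → prints [1, 2, 6, 35]
`print(shared)` → prints [1, 2, 6, 35]

Answer:
[1, 2, 6, 35]
[1, 2, 6, 35]
[1, 2, 6, 35]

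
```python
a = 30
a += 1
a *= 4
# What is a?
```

Trace:
`a = 30` → a = 30
`a += 1` → a = 31
`a *= 4` → a = 124
So a = 124

Answer: 124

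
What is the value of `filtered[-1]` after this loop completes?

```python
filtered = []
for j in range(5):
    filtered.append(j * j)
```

Last element of squares 0 to 4
`filtered` takes the values: [] → [0] → [0, 1] → [0, 1, 4] → [0, 1, 4, 9] → [0, 1, 4, 9, 16]
So `filtered[-1]` = 16

Answer: 16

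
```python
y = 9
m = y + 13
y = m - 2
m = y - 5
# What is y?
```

Trace:
`y = 9` → y = 9
`m = y + 13` → m = 22
`y = m - 2` → y = 20
`m = y - 5` → m = 15
So y = 20

Answer: 20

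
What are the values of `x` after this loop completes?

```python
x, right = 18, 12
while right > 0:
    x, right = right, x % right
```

GCD of 18 and 12
`x` takes the values: 18 → 12 → 6

Answer: 6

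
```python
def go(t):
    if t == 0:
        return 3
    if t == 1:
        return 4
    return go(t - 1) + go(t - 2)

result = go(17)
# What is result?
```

Build up from base cases: go(0)=3, go(1)=4, go(2)=7, go(3)=11, go(4)=18, go(5)=29, go(6)=47, ..., go(17)=9349

Answer: 9349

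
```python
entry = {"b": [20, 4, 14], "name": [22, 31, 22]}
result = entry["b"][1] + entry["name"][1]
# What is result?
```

Trace:
`entry = {"b": [20, 4, 14], "name": [22, 31, 22]}` → entry = {'b': [20, 4, 14], 'name': [22, 31, 22]}
`result = entry["b"][1] + entry["name"][1]` → result = 35
So result = 35

Answer: 35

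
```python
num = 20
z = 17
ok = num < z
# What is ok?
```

Trace:
`num = 20` → num = 20
`z = 17` → z = 17
`ok = num < z` → ok = False
So ok = False

Answer: False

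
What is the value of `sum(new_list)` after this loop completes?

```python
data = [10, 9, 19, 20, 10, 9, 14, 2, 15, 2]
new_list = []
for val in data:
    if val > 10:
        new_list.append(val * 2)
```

Sum of doubled values > 10
`new_list` takes the values: [] → [38] → [38, 40] → [38, 40, 28] → [38, 40, 28, 30]
So `sum(new_list)` = 136

Answer: 136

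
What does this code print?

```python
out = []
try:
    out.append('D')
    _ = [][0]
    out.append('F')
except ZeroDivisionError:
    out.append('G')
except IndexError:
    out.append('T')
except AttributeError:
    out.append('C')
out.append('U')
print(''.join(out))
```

Execution trace: 'D' (try body) → 'T' (except IndexError) → 'U' (after the try/except). Output: DTU

Answer: DTU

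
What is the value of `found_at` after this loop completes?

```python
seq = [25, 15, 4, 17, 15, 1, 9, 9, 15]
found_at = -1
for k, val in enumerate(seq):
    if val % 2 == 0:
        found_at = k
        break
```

First even number index in [25, 15, 4, 17, 15, 1, 9, 9, 15]
`found_at` takes the values: -1 → 2

Answer: 2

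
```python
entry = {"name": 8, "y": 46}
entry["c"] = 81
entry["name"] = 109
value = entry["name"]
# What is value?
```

Trace:
`entry = {"name": 8, "y": 46}` → entry = {'name': 8, 'y': 46}
`entry["c"] = 81` → entry = {'name': 8, 'y': 46, 'c': 81}
`entry["name"] = 109` → entry = {'name': 109, 'y': 46, 'c': 81}
`value = entry["name"]` → value = 109
So value = 109

Answer: 109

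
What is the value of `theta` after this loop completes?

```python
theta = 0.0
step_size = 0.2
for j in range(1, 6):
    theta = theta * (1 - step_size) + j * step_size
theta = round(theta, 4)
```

Moving average with lr=0.2
`theta` takes the values: 0.0 → 0.2 → 0.56 → 1.048 → 1.6384 → 2.31072 → 2.3107

Answer: 2.3107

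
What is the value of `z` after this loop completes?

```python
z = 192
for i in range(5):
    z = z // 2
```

Halve 5 times: 192 // 2^5 = 6
`z` takes the values: 192 → 96 → 48 → 24 → 12 → 6

Answer: 6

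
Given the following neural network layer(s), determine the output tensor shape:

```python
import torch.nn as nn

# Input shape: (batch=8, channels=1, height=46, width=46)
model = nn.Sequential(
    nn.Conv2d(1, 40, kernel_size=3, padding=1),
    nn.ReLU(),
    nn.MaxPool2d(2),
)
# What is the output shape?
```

Input: (8, 1, 46, 46) -> after Conv2d: (8, 40, 46, 46) -> after ReLU: (8, 40, 46, 46) -> Output: (8, 40, 23, 23)

Answer: (8, 40, 23, 23)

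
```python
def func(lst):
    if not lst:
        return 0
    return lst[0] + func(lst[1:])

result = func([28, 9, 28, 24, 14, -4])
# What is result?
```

28 + 9 + 28 + 24 + 14 + (-4) + 0 = 99

Answer: 99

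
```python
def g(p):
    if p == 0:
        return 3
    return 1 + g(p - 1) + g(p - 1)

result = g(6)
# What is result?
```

g(p) = 1 + 2·g(p-1), g(0)=3. Closed form: (3+1)·2^6 - 1 = 255.

Answer: 255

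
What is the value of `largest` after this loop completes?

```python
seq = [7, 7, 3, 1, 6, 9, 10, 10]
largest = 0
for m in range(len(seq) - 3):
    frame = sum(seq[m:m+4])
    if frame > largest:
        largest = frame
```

Max sum of 4-element window in [7, 7, 3, 1, 6, 9, 10, 10]
`largest` takes the values: 0 → 18 → 19 → 26 → 35

Answer: 35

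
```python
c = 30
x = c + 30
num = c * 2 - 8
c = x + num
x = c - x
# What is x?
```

Trace:
`c = 30` → c = 30
`x = c + 30` → x = 60
`num = c * 2 - 8` → num = 52
`c = x + num` → c = 112
`x = c - x` → x = 52
So x = 52

Answer: 52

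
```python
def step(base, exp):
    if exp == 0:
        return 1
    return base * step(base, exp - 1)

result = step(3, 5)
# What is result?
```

step(3, 5) = 3 * 3 * 3 * 3 * 3 = 243

Answer: 243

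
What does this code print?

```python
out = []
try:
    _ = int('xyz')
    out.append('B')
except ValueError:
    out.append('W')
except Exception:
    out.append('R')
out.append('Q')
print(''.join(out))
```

Execution trace: 'W' (except ValueError) → 'Q' (after the try/except). Output: WQ

Answer: WQ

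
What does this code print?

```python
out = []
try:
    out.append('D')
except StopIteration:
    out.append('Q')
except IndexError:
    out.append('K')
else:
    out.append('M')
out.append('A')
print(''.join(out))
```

Execution trace: 'D' (try body, no exception) → 'M' (else) → 'A' (after the try/except). Output: DMA

Answer: DMA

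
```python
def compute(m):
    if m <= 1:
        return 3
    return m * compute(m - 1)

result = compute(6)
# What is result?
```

compute(6) = 6 * 5 * 4 * 3 * 2 * 3 = 2160

Answer: 2160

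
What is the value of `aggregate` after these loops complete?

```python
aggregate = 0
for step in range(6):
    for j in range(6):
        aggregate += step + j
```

Sum of all step+j for step,j in 6x6
`aggregate` takes the values: 0 → 1 → 3 → 6 → 10 → 15 → 16 → 18 → 21 → 25 → 30 → 36 → 38 → 41 → 45 → 50 → 56 → 63 → 66 → 70 → 75 → 81 → 88 → 96 → 100 → 105 → 111 → 118 → 126 → 135 → 140 → 146 → 153 → 161 → 170 → 180

Answer: 180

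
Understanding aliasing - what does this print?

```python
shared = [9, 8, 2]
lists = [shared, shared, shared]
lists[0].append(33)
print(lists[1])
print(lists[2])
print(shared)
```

Key concept: list of same reference.
Step by step:
`shared = [9, 8, 2]` → shared = [9, 8, 2]
`lists = [shared, shared, shared]` → lists = [[9, 8, 2], [9, 8, 2], [9, 8, 2]]
`lists[0].append(33)` → shared = [9, 8, 2, 33]; lists = [[9, 8, 2, 33], [9, 8, 2, 33], [9, 8, 2, 33]]
`print(lists[1])` → prints [9, 8, 2, 33]
`print(lists[2])` → prints [9, 8, 2, 33]
`print(shared)` → prints [9, 8, 2, 33]

Answer:
[9, 8, 2, 33]
[9, 8, 2, 33]
[9, 8, 2, 33]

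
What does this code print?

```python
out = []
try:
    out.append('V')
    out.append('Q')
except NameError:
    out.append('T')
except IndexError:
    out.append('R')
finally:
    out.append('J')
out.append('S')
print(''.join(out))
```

Execution trace: 'V' (try body) → 'Q' (try body, no exception) → 'J' (finally) → 'S' (after the try/except). Output: VQJS

Answer: VQJS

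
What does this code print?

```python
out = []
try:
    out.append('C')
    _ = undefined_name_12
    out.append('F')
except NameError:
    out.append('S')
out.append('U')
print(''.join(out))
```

Execution trace: 'C' (try body) → 'S' (except NameError) → 'U' (after the try/except). Output: CSU

Answer: CSU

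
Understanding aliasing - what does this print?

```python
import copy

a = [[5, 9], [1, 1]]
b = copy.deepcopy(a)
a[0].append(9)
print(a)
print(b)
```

Key concept: deep copy is fully independent.
Step by step:
`a = [[5, 9], [1, 1]]` → a = [[5, 9], [1, 1]]
`b = copy.deepcopy(a)` → b = [[5, 9], [1, 1]]
`a[0].append(9)` → a = [[5, 9, 9], [1, 1]]
`print(a)` → prints [[5, 9, 9], [1, 1]]
`print(b)` → prints [[5, 9], [1, 1]]

Answer:
[[5, 9, 9], [1, 1]]
[[5, 9], [1, 1]]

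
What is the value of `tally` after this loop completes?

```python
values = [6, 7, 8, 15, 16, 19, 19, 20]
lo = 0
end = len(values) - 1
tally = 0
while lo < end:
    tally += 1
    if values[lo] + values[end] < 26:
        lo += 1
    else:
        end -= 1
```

Steps to find pair summing to 26
`tally` takes the values: 0 → 1 → 2 → 3 → 4 → 5 → 6 → 7

Answer: 7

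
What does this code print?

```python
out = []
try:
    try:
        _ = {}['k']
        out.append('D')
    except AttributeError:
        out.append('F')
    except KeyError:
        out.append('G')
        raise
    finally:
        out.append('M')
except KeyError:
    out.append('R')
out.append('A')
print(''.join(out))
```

Execution trace: 'G' (inner except KeyError) → 'M' (inner finally) → 'R' (outer except KeyError) → 'A' (after the try/except). Output: GMRA

Answer: GMRA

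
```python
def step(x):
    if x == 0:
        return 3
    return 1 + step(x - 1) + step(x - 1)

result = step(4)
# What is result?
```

step(x) = 1 + 2·step(x-1), step(0)=3. Closed form: (3+1)·2^4 - 1 = 63.

Answer: 63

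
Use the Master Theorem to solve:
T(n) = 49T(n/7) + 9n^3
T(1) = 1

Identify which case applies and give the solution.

a=49, b=7, f(n)=9n^3. log_7(49) = 2. Since c=3 > 2 and the regularity condition holds (49(n/7)^3 = (49/7^3)n^3 with 49/7^3 < 1), Case 3 applies: T(n) = Θ(f(n)) = O(n^3).

Answer: O(n^3) - Case 3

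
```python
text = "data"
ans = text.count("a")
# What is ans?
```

Trace:
`text = "data"` → text = 'data'
`ans = text.count("a")` → ans = 2
So ans = 2

Answer: 2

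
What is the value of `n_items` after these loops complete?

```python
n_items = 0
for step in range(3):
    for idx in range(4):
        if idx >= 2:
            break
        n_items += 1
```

Inner breaks at 2, outer runs 3 times
`n_items` takes the values: 0 → 1 → 2 → 3 → 4 → 5 → 6

Answer: 6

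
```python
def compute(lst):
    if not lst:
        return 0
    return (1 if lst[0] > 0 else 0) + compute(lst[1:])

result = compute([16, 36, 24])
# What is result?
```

Count of positive elements in [16, 36, 24] = 3

Answer: 3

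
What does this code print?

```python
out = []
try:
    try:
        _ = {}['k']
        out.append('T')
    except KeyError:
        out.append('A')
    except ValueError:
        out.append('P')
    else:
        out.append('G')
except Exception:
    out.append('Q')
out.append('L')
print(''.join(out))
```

Execution trace: 'A' (inner except KeyError) → 'L' (after the try/except). Output: AL

Answer: AL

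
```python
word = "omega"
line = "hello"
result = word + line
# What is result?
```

Trace:
`word = "omega"` → word = 'omega'
`line = "hello"` → line = 'hello'
`result = word + line` → result = 'omegahello'
So result = 'omegahello'

Answer: 'omegahello'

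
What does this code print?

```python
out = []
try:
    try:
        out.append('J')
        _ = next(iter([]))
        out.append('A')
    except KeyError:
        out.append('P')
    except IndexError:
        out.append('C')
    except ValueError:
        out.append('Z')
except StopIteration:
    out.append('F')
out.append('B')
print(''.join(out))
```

Execution trace: 'J' (try body) → 'F' (outer except StopIteration) → 'B' (after the try/except). Output: JFB

Answer: JFB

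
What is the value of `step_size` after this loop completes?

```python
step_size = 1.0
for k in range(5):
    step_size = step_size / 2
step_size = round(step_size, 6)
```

Halving LR 5 times: 1 / 2^5
`step_size` takes the values: 1.0 → 0.5 → 0.25 → 0.125 → 0.0625 → 0.03125

Answer: 0.03125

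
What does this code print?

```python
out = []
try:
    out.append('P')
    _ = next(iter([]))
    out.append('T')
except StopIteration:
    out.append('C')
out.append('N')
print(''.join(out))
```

Execution trace: 'P' (try body) → 'C' (except StopIteration) → 'N' (after the try/except). Output: PCN

Answer: PCN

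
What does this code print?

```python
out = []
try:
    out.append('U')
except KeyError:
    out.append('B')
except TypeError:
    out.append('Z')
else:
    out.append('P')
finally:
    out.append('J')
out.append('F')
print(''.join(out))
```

Execution trace: 'U' (try body, no exception) → 'P' (else) → 'J' (finally) → 'F' (after the try/except). Output: UPJF

Answer: UPJF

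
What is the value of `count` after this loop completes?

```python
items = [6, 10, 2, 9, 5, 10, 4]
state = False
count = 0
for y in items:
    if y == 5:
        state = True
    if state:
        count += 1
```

Count elements after first 5 in [6, 10, 2, 9, 5, 10, 4]
`count` takes the values: 0 → 1 → 2 → 3

Answer: 3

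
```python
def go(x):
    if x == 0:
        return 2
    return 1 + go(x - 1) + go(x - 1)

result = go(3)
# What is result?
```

go(x) = 1 + 2·go(x-1), go(0)=2. Closed form: (2+1)·2^3 - 1 = 23.

Answer: 23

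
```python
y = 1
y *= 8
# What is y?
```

Trace:
`y = 1` → y = 1
`y *= 8` → y = 8
So y = 8

Answer: 8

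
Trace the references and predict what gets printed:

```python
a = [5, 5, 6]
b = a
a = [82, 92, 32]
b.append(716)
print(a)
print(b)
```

Key concept: rebinding vs mutation: a is rebound to a new list, b still points at the original.
Step by step:
`a = [5, 5, 6]` → a = [5, 5, 6]
`b = a` → b = [5, 5, 6] (same object as a)
`a = [82, 92, 32]` → a = [82, 92, 32]
`b.append(716)` → b = [5, 5, 6, 716]
`print(a)` → prints [82, 92, 32]
`print(b)` → prints [5, 5, 6, 716]

Answer:
[82, 92, 32]
[5, 5, 6, 716]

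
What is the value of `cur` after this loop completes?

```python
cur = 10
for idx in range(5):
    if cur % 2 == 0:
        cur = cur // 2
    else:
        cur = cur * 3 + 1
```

Collatz-style transformation from 10
`cur` takes the values: 10 → 5 → 16 → 8 → 4 → 2

Answer: 2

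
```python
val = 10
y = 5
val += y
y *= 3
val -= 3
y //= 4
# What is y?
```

Trace:
`val = 10` → val = 10
`y = 5` → y = 5
`val += y` → val = 15
`y *= 3` → y = 15
`val -= 3` → val = 12
`y //= 4` → y = 3
So y = 3

Answer: 3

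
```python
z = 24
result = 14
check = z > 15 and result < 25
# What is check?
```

Trace:
`z = 24` → z = 24
`result = 14` → result = 14
`check = z > 15 and result < 25` → check = True
So check = True

Answer: True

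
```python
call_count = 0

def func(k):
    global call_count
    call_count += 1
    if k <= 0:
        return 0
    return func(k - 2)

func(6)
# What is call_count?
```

Linear recursion stepping by 2: 4 calls from k=6 down to ≤0.

Answer: 4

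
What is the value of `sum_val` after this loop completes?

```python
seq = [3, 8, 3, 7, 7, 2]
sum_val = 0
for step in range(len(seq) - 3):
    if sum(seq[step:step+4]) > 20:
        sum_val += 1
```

Count windows with sum > 20
`sum_val` takes the values: 0 → 1 → 2

Answer: 2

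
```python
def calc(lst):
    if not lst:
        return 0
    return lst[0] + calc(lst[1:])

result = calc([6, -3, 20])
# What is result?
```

6 + (-3) + 20 + 0 = 23

Answer: 23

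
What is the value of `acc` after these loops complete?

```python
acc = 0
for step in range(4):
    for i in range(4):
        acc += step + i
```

Sum of all step+i for step,i in 4x4
`acc` takes the values: 0 → 1 → 3 → 6 → 7 → 9 → 12 → 16 → 18 → 21 → 25 → 30 → 33 → 37 → 42 → 48

Answer: 48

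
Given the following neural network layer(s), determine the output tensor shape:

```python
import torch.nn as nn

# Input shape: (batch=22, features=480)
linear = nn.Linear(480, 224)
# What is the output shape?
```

Input: (22, 480) -> Output: (22, 224)

Answer: (22, 224)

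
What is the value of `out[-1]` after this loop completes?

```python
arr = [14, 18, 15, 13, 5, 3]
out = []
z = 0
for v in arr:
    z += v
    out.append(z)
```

Cumulative sum ends at 68
`out` takes the values: [] → [14] → [14, 32] → [14, 32, 47] → [14, 32, 47, 60] → [14, 32, 47, 60, 65] → [14, 32, 47, 60, 65, 68]
So `out[-1]` = 68

Answer: 68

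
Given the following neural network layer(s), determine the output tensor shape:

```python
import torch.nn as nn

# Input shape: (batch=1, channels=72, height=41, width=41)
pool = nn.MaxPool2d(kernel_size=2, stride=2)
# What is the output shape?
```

Input: (1, 72, 41, 41) -> Output: (1, 72, 20, 20)

Answer: (1, 72, 20, 20)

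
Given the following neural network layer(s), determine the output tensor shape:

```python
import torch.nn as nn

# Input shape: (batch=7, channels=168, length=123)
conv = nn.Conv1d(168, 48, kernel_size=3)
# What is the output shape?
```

Input: (7, 168, 123) -> Output: (7, 48, 121)

Answer: (7, 48, 121)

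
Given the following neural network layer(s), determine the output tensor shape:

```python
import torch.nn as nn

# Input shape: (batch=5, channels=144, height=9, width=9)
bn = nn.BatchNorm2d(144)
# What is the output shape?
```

Input: (5, 144, 9, 9) -> Output: (5, 144, 9, 9)

Answer: (5, 144, 9, 9)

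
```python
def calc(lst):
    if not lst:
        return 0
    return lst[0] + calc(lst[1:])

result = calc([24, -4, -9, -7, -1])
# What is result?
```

24 + (-4) + (-9) + (-7) + (-1) + 0 = 3

Answer: 3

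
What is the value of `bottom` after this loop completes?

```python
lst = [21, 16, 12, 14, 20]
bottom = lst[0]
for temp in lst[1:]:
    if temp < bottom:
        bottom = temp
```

Minimum of [21, 16, 12, 14, 20]
`bottom` takes the values: 21 → 16 → 12

Answer: 12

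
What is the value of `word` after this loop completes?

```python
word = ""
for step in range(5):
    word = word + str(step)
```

Concatenate digits 0 to 4
`word` takes the values: "" → "0" → "01" → "012" → "0123" → "01234"

Answer: "01234"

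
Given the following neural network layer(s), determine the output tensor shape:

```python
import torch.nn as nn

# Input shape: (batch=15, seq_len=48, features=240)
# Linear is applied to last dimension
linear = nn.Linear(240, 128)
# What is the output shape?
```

Input: (15, 48, 240) -> Output: (15, 48, 128)

Answer: (15, 48, 128)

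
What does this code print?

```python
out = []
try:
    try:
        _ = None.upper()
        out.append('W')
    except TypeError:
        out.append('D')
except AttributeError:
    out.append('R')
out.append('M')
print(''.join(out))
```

Execution trace: 'R' (outer except AttributeError) → 'M' (after the try/except). Output: RM

Answer: RM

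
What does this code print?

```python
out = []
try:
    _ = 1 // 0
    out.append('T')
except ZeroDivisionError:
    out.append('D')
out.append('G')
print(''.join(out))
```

Execution trace: 'D' (except ZeroDivisionError) → 'G' (after the try/except). Output: DG

Answer: DG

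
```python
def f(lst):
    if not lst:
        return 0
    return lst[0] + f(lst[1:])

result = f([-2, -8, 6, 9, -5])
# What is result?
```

(-2) + (-8) + 6 + 9 + (-5) + 0 = 0

Answer: 0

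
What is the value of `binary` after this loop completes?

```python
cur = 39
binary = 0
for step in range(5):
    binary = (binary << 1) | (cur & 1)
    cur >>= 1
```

Reverse lowest 5 bits of 39
`binary` takes the values: 0 → 1 → 3 → 7 → 14 → 28

Answer: 28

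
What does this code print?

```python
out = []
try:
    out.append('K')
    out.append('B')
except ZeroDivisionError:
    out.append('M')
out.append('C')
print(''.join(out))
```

Execution trace: 'K' (try body) → 'B' (try body, no exception) → 'C' (after the try/except). Output: KBC

Answer: KBC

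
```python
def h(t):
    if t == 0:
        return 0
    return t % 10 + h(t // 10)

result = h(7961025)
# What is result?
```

Sum of digits of 7961025: 5 + 2 + 0 + 1 + 6 + 9 + 7 = 30

Answer: 30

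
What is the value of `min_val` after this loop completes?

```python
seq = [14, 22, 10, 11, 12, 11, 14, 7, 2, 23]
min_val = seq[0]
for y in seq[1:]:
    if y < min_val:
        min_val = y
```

Minimum of [14, 22, 10, 11, 12, 11, 14, 7, 2, 23]
`min_val` takes the values: 14 → 10 → 7 → 2

Answer: 2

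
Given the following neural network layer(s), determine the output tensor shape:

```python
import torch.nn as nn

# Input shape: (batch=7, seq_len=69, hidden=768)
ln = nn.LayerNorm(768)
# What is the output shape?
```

Input: (7, 69, 768) -> Output: (7, 69, 768)

Answer: (7, 69, 768)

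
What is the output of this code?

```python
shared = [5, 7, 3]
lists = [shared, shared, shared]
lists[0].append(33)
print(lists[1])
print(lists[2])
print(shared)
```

Key concept: list of same reference.
Step by step:
`shared = [5, 7, 3]` → shared = [5, 7, 3]
`lists = [shared, shared, shared]` → lists = [[5, 7, 3], [5, 7, 3], [5, 7, 3]]
`lists[0].append(33)` → shared = [5, 7, 3, 33]; lists = [[5, 7, 3, 33], [5, 7, 3, 33], [5, 7, 3, 33]]
`print(lists[1])` → prints [5, 7, 3, 33]
`print(lists[2])` → prints [5, 7, 3, 33]
`print(shared)` → prints [5, 7, 3, 33]

Answer:
[5, 7, 3, 33]
[5, 7, 3, 33]
[5, 7, 3, 33]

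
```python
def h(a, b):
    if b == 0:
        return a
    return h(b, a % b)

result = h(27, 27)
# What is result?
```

h(27, 27) -> h(27, 0) -> 27

Answer: 27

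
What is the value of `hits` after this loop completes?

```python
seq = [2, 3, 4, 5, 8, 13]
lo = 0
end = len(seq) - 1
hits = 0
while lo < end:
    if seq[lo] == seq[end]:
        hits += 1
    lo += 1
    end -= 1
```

Count matching pairs from ends
`hits` takes the values: 0

Answer: 0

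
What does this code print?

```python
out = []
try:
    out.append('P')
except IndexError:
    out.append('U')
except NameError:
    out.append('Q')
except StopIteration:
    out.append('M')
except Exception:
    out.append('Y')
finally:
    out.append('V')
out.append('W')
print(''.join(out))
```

Execution trace: 'P' (try body, no exception) → 'V' (finally) → 'W' (after the try/except). Output: PVW

Answer: PVW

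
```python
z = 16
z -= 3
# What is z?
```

Trace:
`z = 16` → z = 16
`z -= 3` → z = 13
So z = 13

Answer: 13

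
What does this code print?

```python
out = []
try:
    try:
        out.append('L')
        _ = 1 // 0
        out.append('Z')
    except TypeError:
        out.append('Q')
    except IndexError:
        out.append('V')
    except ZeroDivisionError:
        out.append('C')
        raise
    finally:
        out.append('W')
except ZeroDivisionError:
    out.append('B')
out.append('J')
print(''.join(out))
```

Execution trace: 'L' (inner try body) → 'C' (inner except ZeroDivisionError) → 'W' (inner finally) → 'B' (outer except ZeroDivisionError) → 'J' (after the try/except). Output: LCWBJ

Answer: LCWBJ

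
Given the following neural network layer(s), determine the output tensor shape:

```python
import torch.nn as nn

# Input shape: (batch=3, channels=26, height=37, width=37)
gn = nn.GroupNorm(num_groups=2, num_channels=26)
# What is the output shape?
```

Input: (3, 26, 37, 37) -> Output: (3, 26, 37, 37)

Answer: (3, 26, 37, 37)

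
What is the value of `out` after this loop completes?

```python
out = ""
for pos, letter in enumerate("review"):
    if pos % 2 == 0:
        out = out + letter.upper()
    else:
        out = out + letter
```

Uppercase even positions in 'review'
`out` takes the values: "" → "R" → "Re" → "ReV" → "ReVi" → "ReViE" → "ReViEw"

Answer: "ReViEw"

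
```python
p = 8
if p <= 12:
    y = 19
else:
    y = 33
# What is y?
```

Trace:
`p = 8` → p = 8
`if p <= 12: ...` → p <= 12 is True → y = 19
So y = 19

Answer: 19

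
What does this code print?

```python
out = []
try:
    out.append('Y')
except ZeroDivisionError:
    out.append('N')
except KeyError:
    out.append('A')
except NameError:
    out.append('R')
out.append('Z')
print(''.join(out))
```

Execution trace: 'Y' (try body, no exception) → 'Z' (after the try/except). Output: YZ

Answer: YZ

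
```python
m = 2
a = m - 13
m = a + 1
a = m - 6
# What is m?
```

Trace:
`m = 2` → m = 2
`a = m - 13` → a = -11
`m = a + 1` → m = -10
`a = m - 6` → a = -16
So m = -10

Answer: -10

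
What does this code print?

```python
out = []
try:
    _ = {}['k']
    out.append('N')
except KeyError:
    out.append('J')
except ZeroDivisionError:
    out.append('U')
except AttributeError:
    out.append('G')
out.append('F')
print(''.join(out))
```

Execution trace: 'J' (except KeyError) → 'F' (after the try/except). Output: JF

Answer: JF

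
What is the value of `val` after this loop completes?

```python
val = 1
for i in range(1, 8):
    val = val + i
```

Start at 1, add 1 through 7
`val` takes the values: 1 → 2 → 4 → 7 → 11 → 16 → 22 → 29

Answer: 29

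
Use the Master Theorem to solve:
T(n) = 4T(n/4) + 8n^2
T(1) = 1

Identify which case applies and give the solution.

a=4, b=4, f(n)=8n^2. log_4(4) = 1. Since c=2 > 1 and the regularity condition holds (4(n/4)^2 = (4/4^2)n^2 with 4/4^2 < 1), Case 3 applies: T(n) = Θ(f(n)) = O(n^2).

Answer: O(n^2) - Case 3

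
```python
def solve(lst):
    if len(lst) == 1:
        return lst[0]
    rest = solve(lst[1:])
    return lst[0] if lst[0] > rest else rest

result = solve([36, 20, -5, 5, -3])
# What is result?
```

Recursive max over [36, 20, -5, 5, -3] = 36

Answer: 36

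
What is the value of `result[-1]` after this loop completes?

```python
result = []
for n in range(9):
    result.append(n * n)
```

Last element of squares 0 to 8
`result` takes the values: [] → [0] → [0, 1] → [0, 1, 4] → [0, 1, 4, 9] → [0, 1, 4, 9, 16] → [0, 1, 4, 9, 16, 25] → [0, 1, 4, 9, 16, 25, 36] → [0, 1, 4, 9, 16, 25, 36, 49] → [0, 1, 4, 9, 16, 25, 36, 49, 64]
So `result[-1]` = 64

Answer: 64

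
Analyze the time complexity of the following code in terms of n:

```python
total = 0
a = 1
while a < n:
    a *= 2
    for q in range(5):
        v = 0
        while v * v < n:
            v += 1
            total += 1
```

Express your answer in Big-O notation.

Each loop level contributes: log n × 1 × √n. Multiplying the contributions gives O(√n log n).

Answer: O(√n log n)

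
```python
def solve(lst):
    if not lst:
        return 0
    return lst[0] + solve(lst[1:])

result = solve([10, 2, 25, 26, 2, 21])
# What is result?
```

10 + 2 + 25 + 26 + 2 + 21 + 0 = 86

Answer: 86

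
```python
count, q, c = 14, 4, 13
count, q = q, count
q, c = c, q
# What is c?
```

Trace:
`count, q, c = 14, 4, 13` → count = 14; q = 4; c = 13
`count, q = q, count` → count = 4; q = 14
`q, c = c, q` → q = 13; c = 14
So c = 14

Answer: 14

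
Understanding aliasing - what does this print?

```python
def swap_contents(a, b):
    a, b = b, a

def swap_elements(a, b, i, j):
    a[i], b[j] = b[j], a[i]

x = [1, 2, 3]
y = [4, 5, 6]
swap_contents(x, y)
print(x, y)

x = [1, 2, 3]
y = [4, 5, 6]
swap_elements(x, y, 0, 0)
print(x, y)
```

Key concept: parameter rebinding vs mutation.
Step by step:
`x = [1, 2, 3]` → x = [1, 2, 3]
`y = [4, 5, 6]` → y = [4, 5, 6]
`swap_contents(x, y)` → no visible change to tracked variables
`print(x, y)` → prints [1, 2, 3] [4, 5, 6]
`x = [1, 2, 3]` → x = [1, 2, 3]
`y = [4, 5, 6]` → y = [4, 5, 6]
`swap_elements(x, y, 0, 0)` → x = [4, 2, 3]; y = [1, 5, 6]
`print(x, y)` → prints [4, 2, 3] [1, 5, 6]

Answer:
[1, 2, 3] [4, 5, 6]
[4, 2, 3] [1, 5, 6]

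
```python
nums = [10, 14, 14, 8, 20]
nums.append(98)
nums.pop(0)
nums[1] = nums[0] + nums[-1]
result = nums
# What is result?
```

Trace:
`nums = [10, 14, 14, 8, 20]` → nums = [10, 14, 14, 8, 20]
`nums.append(98)` → nums = [10, 14, 14, 8, 20, 98]
`nums.pop(0)` → nums = [14, 14, 8, 20, 98]
`nums[1] = nums[0] + nums[-1]` → nums = [14, 112, 8, 20, 98]
`result = nums` → result = [14, 112, 8, 20, 98]
So result = [14, 112, 8, 20, 98]

Answer: [14, 112, 8, 20, 98]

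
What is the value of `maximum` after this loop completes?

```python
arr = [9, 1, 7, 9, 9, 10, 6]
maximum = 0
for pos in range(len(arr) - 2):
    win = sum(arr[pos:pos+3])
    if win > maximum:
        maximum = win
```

Max sum of 3-element window in [9, 1, 7, 9, 9, 10, 6]
`maximum` takes the values: 0 → 17 → 25 → 28

Answer: 28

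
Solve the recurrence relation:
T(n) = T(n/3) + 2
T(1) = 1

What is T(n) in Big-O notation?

Each step divides n by 3 and adds 2. After log_3(n) steps we reach T(1)=1. So T(n) = 2·log_3(n) + 1 = O(log n).

Answer: O(log n)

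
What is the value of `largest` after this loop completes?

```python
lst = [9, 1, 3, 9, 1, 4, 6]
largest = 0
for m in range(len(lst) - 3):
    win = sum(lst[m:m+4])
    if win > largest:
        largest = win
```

Max sum of 4-element window in [9, 1, 3, 9, 1, 4, 6]
`largest` takes the values: 0 → 22

Answer: 22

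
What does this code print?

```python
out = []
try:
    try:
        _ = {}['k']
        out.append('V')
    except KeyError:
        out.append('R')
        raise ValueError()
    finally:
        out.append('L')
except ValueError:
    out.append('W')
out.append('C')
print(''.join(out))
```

Execution trace: 'R' (inner except KeyError) → 'L' (inner finally) → 'W' (outer except ValueError) → 'C' (after the try/except). Output: RLWC

Answer: RLWC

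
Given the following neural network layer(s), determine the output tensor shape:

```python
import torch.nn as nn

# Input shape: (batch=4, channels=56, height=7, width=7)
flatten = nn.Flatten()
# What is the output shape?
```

Input: (4, 56, 7, 7) -> Output: (4, 2744)

Answer: (4, 2744)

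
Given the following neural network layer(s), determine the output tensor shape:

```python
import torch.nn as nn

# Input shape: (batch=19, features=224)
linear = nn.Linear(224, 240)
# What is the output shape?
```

Input: (19, 224) -> Output: (19, 240)

Answer: (19, 240)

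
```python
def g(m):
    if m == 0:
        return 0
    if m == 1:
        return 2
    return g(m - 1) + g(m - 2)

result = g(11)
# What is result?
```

Build up from base cases: g(0)=0, g(1)=2, g(2)=2, g(3)=4, g(4)=6, g(5)=10, g(6)=16, ..., g(11)=178

Answer: 178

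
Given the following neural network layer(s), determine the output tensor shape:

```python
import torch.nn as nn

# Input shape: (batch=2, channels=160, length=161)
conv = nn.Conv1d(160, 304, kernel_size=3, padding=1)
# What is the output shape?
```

Input: (2, 160, 161) -> Output: (2, 304, 161)

Answer: (2, 304, 161)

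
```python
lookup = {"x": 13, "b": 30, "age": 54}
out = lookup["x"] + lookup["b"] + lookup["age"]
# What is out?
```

Trace:
`lookup = {"x": 13, "b": 30, "age": 54}` → lookup = {'x': 13, 'b': 30, 'age': 54}
`out = lookup["x"] + lookup["b"] + lookup["age"]` → out = 97
So out = 97

Answer: 97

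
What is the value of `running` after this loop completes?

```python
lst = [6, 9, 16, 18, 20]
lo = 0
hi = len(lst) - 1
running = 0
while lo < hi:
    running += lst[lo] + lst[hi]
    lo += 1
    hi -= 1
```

Sum of pairs from ends
`running` takes the values: 0 → 26 → 53

Answer: 53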